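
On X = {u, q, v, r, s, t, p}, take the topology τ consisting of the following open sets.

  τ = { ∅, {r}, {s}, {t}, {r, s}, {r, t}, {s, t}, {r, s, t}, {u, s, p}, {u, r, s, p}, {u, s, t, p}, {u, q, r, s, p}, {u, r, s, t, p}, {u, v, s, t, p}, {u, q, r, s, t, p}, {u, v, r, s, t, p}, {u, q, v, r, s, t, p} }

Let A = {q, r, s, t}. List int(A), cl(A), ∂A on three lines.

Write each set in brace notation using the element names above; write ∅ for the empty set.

int(A) = {r, s, t}
cl(A)  = {u, q, v, r, s, t, p}
∂A     = {u, q, v, p}

open subsets of A: ∅, {t}, {r}, {s}, {r, s}, {s, t}, {r, t}, {r, s, t}; so int(A) = {r, s, t}
closure: X∖int(X∖A) = X∖∅ = {u, q, v, r, s, t, p}
∂A = {u, q, v, r, s, t, p} minus {r, s, t} = {u, q, v, p}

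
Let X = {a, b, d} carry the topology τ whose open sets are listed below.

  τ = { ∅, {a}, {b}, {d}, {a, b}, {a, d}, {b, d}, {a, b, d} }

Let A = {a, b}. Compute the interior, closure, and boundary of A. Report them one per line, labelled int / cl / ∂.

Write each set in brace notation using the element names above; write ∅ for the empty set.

interior: largest open inside A is {a, b} (from ∅, {b}, {a}, {a, b})
cl via duality: int({d}) = {d}, so X∖{d} = {a, b}
cl∖int = ∅

int(A) = {a, b}
cl(A)  = {a, b}
∂A     = ∅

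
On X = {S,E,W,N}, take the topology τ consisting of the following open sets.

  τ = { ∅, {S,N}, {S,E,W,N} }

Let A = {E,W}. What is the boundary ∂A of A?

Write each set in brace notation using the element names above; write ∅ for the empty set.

interior: largest open inside A is ∅ (from ∅)
cl via duality: int({S,N}) = {S,N}, so X∖{S,N} = {E,W}
cl∖int = {E,W}

{E,W}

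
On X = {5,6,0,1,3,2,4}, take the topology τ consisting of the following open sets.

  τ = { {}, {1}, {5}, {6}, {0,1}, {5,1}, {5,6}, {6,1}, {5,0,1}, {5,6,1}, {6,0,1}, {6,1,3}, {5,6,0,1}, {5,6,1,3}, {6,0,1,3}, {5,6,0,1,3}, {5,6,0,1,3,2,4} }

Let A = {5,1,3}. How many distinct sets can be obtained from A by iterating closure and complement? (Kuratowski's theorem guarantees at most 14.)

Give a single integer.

8

closure: X∖int(X∖A) = X∖{6} = {5,0,1,3,2,4}
Let k=closure and c=complement:
  1. A     = {5,1,3}
  2. kA    = {5,0,1,3,2,4}
  3. cA    = {6,0,2,4}
  4. ckA   = {6}
  5. kcA   = {6,0,3,2,4}
  6. kckA  = {6,3,2,4}
  7. ckcA  = {5,1}
  8. ckckA = {5,0,1}
— saturated at 8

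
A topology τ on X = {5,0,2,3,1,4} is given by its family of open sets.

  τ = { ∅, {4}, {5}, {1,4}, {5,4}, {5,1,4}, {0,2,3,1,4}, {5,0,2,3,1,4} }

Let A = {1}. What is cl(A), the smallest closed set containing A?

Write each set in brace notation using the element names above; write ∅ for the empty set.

X∖A={5,0,2,3,4}, int(X∖A)={5,4}, hence cl(A)={0,2,3,1}

{0,2,3,1}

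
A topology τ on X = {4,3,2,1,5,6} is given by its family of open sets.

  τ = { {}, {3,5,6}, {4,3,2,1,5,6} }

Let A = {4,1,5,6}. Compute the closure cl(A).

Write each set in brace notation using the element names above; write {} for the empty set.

{4,3,2,1,5,6}

complement {3,2}; its interior {}; cl(A) = X∖{} = {4,3,2,1,5,6}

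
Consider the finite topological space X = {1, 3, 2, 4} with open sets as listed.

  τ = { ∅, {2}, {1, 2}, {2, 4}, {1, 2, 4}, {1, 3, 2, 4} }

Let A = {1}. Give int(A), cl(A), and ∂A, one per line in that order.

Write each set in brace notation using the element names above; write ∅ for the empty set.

opens ⊆ A: ∅; union → int = ∅
complement {3, 2, 4}; its interior {2, 4}; cl(A) = X∖{2, 4} = {1, 3}
boundary = {1, 3} ∖ ∅ = {1, 3}

int(A) = ∅
cl(A)  = {1, 3}
∂A     = {1, 3}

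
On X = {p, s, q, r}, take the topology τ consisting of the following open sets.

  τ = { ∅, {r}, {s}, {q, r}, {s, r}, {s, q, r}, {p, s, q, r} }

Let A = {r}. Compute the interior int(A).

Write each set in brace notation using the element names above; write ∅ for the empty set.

U open, U⊆A: ∅, {r}. int(A) = ⋃ = {r}

{r}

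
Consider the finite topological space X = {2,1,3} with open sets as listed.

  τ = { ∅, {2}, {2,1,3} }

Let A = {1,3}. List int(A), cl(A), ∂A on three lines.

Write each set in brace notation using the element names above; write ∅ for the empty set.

U open, U⊆A: ∅. int(A) = ⋃ = ∅
X∖A={2}, int(X∖A)={2}, hence cl(A)={1,3}
∂A: remove int from cl → {1,3}

int(A) = ∅
cl(A)  = {1,3}
∂A     = {1,3}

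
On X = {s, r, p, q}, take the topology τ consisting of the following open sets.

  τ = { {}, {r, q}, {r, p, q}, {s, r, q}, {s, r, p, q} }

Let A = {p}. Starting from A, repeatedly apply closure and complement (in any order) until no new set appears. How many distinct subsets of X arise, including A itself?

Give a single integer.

closure: X∖int(X∖A) = X∖{s, r, q} = {p}
Let k=closure and c=complement:
  1. A     = {p}
  2. cA    = {s, r, q}
  3. kcA   = {s, r, p, q}
  4. ckcA  = {}
— saturated at 4

4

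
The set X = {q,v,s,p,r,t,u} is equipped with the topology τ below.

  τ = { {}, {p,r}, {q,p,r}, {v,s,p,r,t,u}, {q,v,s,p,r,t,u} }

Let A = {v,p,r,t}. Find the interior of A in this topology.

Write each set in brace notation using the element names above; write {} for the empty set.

opens ⊆ A: {}, {p,r}; union → int = {p,r}

{p,r}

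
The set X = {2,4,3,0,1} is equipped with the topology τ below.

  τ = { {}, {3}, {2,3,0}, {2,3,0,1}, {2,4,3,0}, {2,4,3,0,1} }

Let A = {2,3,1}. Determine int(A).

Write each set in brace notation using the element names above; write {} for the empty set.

opens ⊆ A: {}, {3}; union → int = {3}

{3}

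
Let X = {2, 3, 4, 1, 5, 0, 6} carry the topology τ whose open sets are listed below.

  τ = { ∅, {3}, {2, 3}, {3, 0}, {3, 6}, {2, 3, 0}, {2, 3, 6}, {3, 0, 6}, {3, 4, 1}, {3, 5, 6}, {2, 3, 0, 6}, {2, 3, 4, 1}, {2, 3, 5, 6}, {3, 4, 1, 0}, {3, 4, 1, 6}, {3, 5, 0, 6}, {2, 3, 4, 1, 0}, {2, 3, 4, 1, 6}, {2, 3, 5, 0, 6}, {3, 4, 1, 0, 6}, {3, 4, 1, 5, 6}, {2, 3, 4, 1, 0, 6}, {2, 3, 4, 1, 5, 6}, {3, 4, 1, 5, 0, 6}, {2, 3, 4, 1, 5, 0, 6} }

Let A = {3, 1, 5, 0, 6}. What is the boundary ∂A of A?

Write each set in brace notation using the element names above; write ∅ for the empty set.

{2, 4, 1}

open subsets of A: ∅, {3}, {3, 0}, {3, 6}, {3, 0, 6}, {3, 5, 6}, {3, 5, 0, 6}; so int(A) = {3, 5, 0, 6}
closure: X∖int(X∖A) = X∖∅ = {2, 3, 4, 1, 5, 0, 6}
∂A = {2, 3, 4, 1, 5, 0, 6} minus {3, 5, 0, 6} = {2, 4, 1}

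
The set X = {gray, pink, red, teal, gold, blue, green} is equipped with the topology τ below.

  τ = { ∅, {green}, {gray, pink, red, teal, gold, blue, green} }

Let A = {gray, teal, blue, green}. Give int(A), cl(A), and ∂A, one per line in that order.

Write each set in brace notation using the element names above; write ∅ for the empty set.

interior: largest open inside A is {green} (from ∅, {green})
cl via duality: int({pink, red, gold}) = ∅, so X∖∅ = {gray, pink, red, teal, gold, blue, green}
cl∖int = {gray, pink, red, teal, gold, blue}

int(A) = {green}
cl(A)  = {gray, pink, red, teal, gold, blue, green}
∂A     = {gray, pink, red, teal, gold, blue}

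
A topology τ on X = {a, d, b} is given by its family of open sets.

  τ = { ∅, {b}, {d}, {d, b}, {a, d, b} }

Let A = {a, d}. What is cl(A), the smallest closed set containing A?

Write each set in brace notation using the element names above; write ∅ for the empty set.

complement {b}; its interior {b}; cl(A) = X∖{b} = {a, d}

{a, d}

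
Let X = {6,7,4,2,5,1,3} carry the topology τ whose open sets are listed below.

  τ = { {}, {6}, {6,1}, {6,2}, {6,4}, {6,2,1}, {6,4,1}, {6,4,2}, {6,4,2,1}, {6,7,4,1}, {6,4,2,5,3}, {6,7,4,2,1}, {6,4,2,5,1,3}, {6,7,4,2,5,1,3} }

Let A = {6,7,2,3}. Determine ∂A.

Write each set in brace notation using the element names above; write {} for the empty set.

U open, U⊆A: {}, {6}, {6,2}. int(A) = ⋃ = {6,2}
X∖A={4,5,1}, int(X∖A)={}, hence cl(A)={6,7,4,2,5,1,3}
∂A: remove int from cl → {7,4,5,1,3}

{7,4,5,1,3}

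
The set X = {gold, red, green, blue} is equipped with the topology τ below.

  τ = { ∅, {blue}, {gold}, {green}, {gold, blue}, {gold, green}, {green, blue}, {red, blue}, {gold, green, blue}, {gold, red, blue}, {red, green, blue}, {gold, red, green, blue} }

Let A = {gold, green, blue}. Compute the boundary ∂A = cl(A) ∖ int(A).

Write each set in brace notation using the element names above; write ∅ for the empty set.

{red}

interior: largest open inside A is {gold, green, blue} (from ∅, {gold}, {green}, {blue}, {gold, green}, {gold, blue}, {green, blue}, {gold, green, blue})
cl via duality: int({red}) = ∅, so X∖∅ = {gold, red, green, blue}
cl∖int = {red}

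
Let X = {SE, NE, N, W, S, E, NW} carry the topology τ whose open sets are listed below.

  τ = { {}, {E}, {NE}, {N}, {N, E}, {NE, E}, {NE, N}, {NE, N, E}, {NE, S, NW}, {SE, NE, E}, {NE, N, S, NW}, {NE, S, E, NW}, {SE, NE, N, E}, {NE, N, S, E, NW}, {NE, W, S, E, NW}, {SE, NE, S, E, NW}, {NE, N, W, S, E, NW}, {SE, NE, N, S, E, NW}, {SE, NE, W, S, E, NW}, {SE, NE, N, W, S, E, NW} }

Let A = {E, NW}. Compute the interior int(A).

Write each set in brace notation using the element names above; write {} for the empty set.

{E}

U open, U⊆A: {}, {E}. int(A) = ⋃ = {E}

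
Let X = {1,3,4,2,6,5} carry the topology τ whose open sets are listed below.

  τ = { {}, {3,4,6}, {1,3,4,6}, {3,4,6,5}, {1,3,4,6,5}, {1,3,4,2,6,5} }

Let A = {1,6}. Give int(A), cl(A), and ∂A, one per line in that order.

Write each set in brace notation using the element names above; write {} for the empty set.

int(A) = {}
cl(A)  = {1,3,4,2,6,5}
∂A     = {1,3,4,2,6,5}

interior: largest open inside A is {} (from {})
cl via duality: int({3,4,2,5}) = {}, so X∖{} = {1,3,4,2,6,5}
cl∖int = {1,3,4,2,6,5}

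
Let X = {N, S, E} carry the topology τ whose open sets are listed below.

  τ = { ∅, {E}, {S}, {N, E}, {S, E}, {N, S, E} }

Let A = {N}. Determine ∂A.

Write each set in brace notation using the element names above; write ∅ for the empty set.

interior: largest open inside A is ∅ (from ∅)
cl via duality: int({S, E}) = {S, E}, so X∖{S, E} = {N}
cl∖int = {N}

{N}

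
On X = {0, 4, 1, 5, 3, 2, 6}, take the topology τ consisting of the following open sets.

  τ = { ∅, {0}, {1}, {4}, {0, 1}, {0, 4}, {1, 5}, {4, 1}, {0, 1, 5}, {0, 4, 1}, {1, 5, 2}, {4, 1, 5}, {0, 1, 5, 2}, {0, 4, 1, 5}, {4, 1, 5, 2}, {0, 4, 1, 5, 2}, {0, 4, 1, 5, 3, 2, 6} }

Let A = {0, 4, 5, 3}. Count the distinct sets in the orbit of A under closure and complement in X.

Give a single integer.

8

cl via duality: int({1, 2, 6}) = {1}, so X∖{1} = {0, 4, 5, 3, 2, 6}
Write k for closure, c for complement:
  1. A     = {0, 4, 5, 3}
  2. kA    = {0, 4, 5, 3, 2, 6}
  3. cA    = {1, 2, 6}
  4. ckA   = {1}
  5. kcA   = {1, 5, 3, 2, 6}
  6. ckcA  = {0, 4}
  7. kckcA = {0, 4, 3, 6}
  8. ckckcA = {1, 5, 2}
applying k or c yields no new set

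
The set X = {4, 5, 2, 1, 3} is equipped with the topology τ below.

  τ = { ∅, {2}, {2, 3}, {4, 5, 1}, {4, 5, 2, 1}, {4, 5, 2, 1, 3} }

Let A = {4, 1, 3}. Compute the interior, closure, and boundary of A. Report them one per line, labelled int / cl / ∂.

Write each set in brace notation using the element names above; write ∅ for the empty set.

opens ⊆ A: ∅; union → int = ∅
complement {5, 2}; its interior {2}; cl(A) = X∖{2} = {4, 5, 1, 3}
boundary = {4, 5, 1, 3} ∖ ∅ = {4, 5, 1, 3}

int(A) = ∅
cl(A)  = {4, 5, 1, 3}
∂A     = {4, 5, 1, 3}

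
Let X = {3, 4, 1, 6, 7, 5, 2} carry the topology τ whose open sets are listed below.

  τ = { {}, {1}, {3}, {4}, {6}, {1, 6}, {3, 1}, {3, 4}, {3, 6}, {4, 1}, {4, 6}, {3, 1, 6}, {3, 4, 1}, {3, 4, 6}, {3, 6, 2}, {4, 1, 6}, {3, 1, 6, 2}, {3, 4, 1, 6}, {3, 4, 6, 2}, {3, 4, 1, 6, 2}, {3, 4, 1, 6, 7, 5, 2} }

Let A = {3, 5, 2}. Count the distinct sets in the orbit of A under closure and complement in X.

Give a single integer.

cl via duality: int({4, 1, 6, 7}) = {4, 1, 6}, so X∖{4, 1, 6} = {3, 7, 5, 2}
Write k for closure, c for complement:
  1. A     = {3, 5, 2}
  2. kA    = {3, 7, 5, 2}
  3. cA    = {4, 1, 6, 7}
  4. ckA   = {4, 1, 6}
  5. kcA   = {4, 1, 6, 7, 5, 2}
  6. ckcA  = {3}
applying k or c yields no new set

6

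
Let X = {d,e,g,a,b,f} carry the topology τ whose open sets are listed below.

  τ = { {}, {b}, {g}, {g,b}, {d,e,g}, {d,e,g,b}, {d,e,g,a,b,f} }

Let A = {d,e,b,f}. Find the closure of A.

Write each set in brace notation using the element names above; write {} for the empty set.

cl via duality: int({g,a}) = {g}, so X∖{g} = {d,e,a,b,f}

{d,e,a,b,f}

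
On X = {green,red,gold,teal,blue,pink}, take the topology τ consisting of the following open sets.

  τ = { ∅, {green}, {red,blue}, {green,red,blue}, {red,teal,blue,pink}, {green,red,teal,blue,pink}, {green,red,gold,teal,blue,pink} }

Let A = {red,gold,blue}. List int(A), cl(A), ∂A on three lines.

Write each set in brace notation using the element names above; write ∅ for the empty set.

open subsets of A: ∅, {red,blue}; so int(A) = {red,blue}
closure: X∖int(X∖A) = X∖{green} = {red,gold,teal,blue,pink}
∂A = {red,gold,teal,blue,pink} minus {red,blue} = {gold,teal,pink}

int(A) = {red,blue}
cl(A)  = {red,gold,teal,blue,pink}
∂A     = {gold,teal,pink}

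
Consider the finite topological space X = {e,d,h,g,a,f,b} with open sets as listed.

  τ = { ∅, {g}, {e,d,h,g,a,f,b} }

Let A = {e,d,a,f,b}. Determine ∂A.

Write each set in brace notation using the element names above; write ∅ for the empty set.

{e,d,h,a,f,b}

open subsets of A: ∅; so int(A) = ∅
closure: X∖int(X∖A) = X∖{g} = {e,d,h,a,f,b}
∂A = {e,d,h,a,f,b} minus ∅ = {e,d,h,a,f,b}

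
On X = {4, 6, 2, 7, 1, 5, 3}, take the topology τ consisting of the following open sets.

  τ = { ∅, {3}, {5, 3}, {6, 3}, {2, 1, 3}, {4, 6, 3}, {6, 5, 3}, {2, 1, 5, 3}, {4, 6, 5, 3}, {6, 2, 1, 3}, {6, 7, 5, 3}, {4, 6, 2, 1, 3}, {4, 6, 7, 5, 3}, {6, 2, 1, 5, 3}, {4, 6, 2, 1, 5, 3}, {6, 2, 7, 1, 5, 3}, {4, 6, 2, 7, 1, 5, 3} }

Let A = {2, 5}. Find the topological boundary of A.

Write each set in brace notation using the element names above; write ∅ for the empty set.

U open, U⊆A: ∅. int(A) = ⋃ = ∅
X∖A={4, 6, 7, 1, 3}, int(X∖A)={4, 6, 3}, hence cl(A)={2, 7, 1, 5}
∂A: remove int from cl → {2, 7, 1, 5}

{2, 7, 1, 5}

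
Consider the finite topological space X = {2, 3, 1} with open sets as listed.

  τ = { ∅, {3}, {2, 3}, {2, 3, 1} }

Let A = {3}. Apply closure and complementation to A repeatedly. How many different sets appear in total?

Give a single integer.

4

closure: X∖int(X∖A) = X∖∅ = {2, 3, 1}
Let k=closure and c=complement:
  1. A     = {3}
  2. kA    = {2, 3, 1}
  3. cA    = {2, 1}
  4. ckA   = ∅
— saturated at 4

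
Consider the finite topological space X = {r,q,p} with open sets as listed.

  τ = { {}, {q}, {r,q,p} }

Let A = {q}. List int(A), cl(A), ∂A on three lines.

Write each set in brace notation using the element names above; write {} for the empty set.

opens ⊆ A: {}, {q}; union → int = {q}
complement {r,p}; its interior {}; cl(A) = X∖{} = {r,q,p}
boundary = {r,q,p} ∖ {q} = {r,p}

int(A) = {q}
cl(A)  = {r,q,p}
∂A     = {r,p}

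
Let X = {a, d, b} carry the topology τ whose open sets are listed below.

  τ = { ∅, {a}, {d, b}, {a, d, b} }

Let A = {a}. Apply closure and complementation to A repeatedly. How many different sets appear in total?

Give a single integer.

X∖A={d, b}, int(X∖A)={d, b}, hence cl(A)={a}
Orbit (k=closure, c=complement):
  1. A     = {a}
  2. cA    = {d, b}
(closed under both — stop)

2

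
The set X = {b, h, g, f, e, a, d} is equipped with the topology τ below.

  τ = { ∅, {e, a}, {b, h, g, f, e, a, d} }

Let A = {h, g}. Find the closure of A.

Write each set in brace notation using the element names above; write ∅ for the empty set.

{b, h, g, f, d}

complement {b, f, e, a, d}; its interior {e, a}; cl(A) = X∖{e, a} = {b, h, g, f, d}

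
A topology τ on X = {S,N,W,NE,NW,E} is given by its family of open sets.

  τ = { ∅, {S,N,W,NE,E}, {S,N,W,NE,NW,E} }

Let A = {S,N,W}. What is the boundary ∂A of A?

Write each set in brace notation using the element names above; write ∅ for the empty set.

U open, U⊆A: ∅. int(A) = ⋃ = ∅
X∖A={NE,NW,E}, int(X∖A)=∅, hence cl(A)={S,N,W,NE,NW,E}
∂A: remove int from cl → {S,N,W,NE,NW,E}

{S,N,W,NE,NW,E}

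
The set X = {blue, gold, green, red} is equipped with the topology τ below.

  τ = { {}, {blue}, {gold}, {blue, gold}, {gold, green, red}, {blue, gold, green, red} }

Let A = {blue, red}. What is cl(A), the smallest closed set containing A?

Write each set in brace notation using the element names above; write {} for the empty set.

{blue, green, red}

complement {gold, green}; its interior {gold}; cl(A) = X∖{gold} = {blue, green, red}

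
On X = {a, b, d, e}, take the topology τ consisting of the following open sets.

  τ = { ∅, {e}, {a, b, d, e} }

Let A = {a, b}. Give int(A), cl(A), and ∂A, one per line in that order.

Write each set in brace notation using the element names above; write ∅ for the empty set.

int(A) = ∅
cl(A)  = {a, b, d}
∂A     = {a, b, d}

open subsets of A: ∅; so int(A) = ∅
closure: X∖int(X∖A) = X∖{e} = {a, b, d}
∂A = {a, b, d} minus ∅ = {a, b, d}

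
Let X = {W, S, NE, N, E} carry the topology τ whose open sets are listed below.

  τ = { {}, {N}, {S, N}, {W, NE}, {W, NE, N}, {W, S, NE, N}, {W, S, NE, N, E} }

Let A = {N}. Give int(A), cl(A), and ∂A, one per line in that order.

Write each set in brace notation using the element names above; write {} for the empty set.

interior: largest open inside A is {N} (from {}, {N})
cl via duality: int({W, S, NE, E}) = {W, NE}, so X∖{W, NE} = {S, N, E}
cl∖int = {S, E}

int(A) = {N}
cl(A)  = {S, N, E}
∂A     = {S, E}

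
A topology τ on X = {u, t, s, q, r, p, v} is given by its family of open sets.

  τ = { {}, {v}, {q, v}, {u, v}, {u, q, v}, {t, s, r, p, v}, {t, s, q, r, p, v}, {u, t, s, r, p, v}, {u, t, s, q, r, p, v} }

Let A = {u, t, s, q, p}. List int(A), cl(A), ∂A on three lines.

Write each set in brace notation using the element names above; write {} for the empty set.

int(A) = {}
cl(A)  = {u, t, s, q, r, p}
∂A     = {u, t, s, q, r, p}

open subsets of A: {}; so int(A) = {}
closure: X∖int(X∖A) = X∖{v} = {u, t, s, q, r, p}
∂A = {u, t, s, q, r, p} minus {} = {u, t, s, q, r, p}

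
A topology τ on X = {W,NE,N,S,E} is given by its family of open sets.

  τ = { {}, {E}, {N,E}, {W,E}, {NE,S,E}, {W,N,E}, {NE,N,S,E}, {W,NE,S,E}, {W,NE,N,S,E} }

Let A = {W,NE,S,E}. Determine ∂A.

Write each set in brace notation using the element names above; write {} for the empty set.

opens ⊆ A: {}, {E}, {W,E}, {NE,S,E}, {W,NE,S,E}; union → int = {W,NE,S,E}
complement {N}; its interior {}; cl(A) = X∖{} = {W,NE,N,S,E}
boundary = {W,NE,N,S,E} ∖ {W,NE,S,E} = {N}

{N}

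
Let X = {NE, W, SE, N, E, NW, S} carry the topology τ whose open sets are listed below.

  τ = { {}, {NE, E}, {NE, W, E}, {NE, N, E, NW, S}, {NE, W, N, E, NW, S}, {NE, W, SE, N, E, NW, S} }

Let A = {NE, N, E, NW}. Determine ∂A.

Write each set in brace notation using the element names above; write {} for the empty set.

opens ⊆ A: {}, {NE, E}; union → int = {NE, E}
complement {W, SE, S}; its interior {}; cl(A) = X∖{} = {NE, W, SE, N, E, NW, S}
boundary = {NE, W, SE, N, E, NW, S} ∖ {NE, E} = {W, SE, N, NW, S}

{W, SE, N, NW, S}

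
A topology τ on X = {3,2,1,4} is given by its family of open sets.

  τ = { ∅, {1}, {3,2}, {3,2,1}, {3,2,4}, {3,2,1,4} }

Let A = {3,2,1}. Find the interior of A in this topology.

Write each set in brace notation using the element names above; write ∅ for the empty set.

interior: largest open inside A is {3,2,1} (from ∅, {1}, {3,2}, {3,2,1})

{3,2,1}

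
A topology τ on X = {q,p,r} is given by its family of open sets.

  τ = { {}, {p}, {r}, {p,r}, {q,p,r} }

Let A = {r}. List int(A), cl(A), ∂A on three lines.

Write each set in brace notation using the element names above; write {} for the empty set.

int(A) = {r}
cl(A)  = {q,r}
∂A     = {q}

opens ⊆ A: {}, {r}; union → int = {r}
complement {q,p}; its interior {p}; cl(A) = X∖{p} = {q,r}
boundary = {q,r} ∖ {r} = {q}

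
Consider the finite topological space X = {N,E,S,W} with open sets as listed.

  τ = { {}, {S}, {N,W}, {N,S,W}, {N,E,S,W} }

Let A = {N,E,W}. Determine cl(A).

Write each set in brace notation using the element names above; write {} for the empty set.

{N,E,W}

complement {S}; its interior {S}; cl(A) = X∖{S} = {N,E,W}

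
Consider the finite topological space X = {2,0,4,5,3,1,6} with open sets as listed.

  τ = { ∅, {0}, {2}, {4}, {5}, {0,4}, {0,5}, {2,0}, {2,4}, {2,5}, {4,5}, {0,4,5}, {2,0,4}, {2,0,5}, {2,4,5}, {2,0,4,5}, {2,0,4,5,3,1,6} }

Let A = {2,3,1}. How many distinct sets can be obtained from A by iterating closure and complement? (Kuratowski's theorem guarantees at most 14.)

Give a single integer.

6

closure: X∖int(X∖A) = X∖{0,4,5} = {2,3,1,6}
Let k=closure and c=complement:
  1. A     = {2,3,1}
  2. kA    = {2,3,1,6}
  3. cA    = {0,4,5,6}
  4. ckA   = {0,4,5}
  5. kcA   = {0,4,5,3,1,6}
  6. ckcA  = {2}
— saturated at 6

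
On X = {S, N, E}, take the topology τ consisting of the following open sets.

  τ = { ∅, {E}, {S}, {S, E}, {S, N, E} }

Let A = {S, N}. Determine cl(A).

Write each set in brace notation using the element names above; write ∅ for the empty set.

cl via duality: int({E}) = {E}, so X∖{E} = {S, N}

{S, N}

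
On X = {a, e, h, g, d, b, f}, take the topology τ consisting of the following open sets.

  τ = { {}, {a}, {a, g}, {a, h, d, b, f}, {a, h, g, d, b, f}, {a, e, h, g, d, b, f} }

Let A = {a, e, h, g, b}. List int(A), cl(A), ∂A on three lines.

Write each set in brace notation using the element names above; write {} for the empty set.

U open, U⊆A: {}, {a}, {a, g}. int(A) = ⋃ = {a, g}
X∖A={d, f}, int(X∖A)={}, hence cl(A)={a, e, h, g, d, b, f}
∂A: remove int from cl → {e, h, d, b, f}

int(A) = {a, g}
cl(A)  = {a, e, h, g, d, b, f}
∂A     = {e, h, d, b, f}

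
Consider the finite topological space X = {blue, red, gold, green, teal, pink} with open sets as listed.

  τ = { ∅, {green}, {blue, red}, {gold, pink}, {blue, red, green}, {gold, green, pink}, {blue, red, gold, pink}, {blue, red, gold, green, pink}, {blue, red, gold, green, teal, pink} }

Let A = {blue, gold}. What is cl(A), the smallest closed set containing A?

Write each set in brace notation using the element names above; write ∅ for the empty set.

complement {red, green, teal, pink}; its interior {green}; cl(A) = X∖{green} = {blue, red, gold, teal, pink}

{blue, red, gold, teal, pink}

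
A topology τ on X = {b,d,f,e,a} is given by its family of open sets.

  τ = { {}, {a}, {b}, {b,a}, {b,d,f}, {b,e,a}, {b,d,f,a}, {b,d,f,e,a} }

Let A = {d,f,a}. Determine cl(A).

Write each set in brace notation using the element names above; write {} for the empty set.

X∖A={b,e}, int(X∖A)={b}, hence cl(A)={d,f,e,a}

{d,f,e,a}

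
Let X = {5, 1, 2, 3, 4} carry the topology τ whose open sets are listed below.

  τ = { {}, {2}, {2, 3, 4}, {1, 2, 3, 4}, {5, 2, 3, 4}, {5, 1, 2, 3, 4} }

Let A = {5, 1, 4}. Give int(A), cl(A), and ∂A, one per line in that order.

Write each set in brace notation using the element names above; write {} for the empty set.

int(A) = {}
cl(A)  = {5, 1, 3, 4}
∂A     = {5, 1, 3, 4}

opens ⊆ A: {}; union → int = {}
complement {2, 3}; its interior {2}; cl(A) = X∖{2} = {5, 1, 3, 4}
boundary = {5, 1, 3, 4} ∖ {} = {5, 1, 3, 4}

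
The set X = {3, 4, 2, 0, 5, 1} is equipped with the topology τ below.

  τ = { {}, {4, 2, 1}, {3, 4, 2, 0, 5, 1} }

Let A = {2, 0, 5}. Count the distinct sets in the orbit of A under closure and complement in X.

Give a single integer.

cl via duality: int({3, 4, 1}) = {}, so X∖{} = {3, 4, 2, 0, 5, 1}
Write k for closure, c for complement:
  1. A     = {2, 0, 5}
  2. kA    = {3, 4, 2, 0, 5, 1}
  3. cA    = {3, 4, 1}
  4. ckA   = {}
applying k or c yields no new set

4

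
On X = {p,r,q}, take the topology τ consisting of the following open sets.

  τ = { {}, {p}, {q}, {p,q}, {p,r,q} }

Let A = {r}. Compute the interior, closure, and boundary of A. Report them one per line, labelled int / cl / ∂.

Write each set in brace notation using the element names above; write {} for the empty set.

interior: largest open inside A is {} (from {})
cl via duality: int({p,q}) = {p,q}, so X∖{p,q} = {r}
cl∖int = {r}

int(A) = {}
cl(A)  = {r}
∂A     = {r}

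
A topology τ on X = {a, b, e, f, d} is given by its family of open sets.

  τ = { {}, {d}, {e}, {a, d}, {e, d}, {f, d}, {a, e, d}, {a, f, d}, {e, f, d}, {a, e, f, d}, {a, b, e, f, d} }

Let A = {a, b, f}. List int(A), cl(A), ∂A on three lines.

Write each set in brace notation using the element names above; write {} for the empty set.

int(A) = {}
cl(A)  = {a, b, f}
∂A     = {a, b, f}

U open, U⊆A: {}. int(A) = ⋃ = {}
X∖A={e, d}, int(X∖A)={e, d}, hence cl(A)={a, b, f}
∂A: remove int from cl → {a, b, f}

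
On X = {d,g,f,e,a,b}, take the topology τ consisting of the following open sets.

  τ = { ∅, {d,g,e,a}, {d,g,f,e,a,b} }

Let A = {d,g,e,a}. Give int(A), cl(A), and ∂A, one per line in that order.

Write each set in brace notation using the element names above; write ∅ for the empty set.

opens ⊆ A: ∅, {d,g,e,a}; union → int = {d,g,e,a}
complement {f,b}; its interior ∅; cl(A) = X∖∅ = {d,g,f,e,a,b}
boundary = {d,g,f,e,a,b} ∖ {d,g,e,a} = {f,b}

int(A) = {d,g,e,a}
cl(A)  = {d,g,f,e,a,b}
∂A     = {f,b}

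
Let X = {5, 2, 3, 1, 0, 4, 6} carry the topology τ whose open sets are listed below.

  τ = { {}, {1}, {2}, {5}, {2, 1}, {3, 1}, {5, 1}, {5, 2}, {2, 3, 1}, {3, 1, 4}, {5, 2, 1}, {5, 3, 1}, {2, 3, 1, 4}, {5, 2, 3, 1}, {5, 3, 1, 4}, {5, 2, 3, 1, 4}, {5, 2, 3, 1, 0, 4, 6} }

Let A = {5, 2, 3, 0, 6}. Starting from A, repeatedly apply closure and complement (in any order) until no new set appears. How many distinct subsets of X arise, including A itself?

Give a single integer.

8

closure: X∖int(X∖A) = X∖{1} = {5, 2, 3, 0, 4, 6}
Let k=closure and c=complement:
  1. A     = {5, 2, 3, 0, 6}
  2. kA    = {5, 2, 3, 0, 4, 6}
  3. cA    = {1, 4}
  4. ckA   = {1}
  5. kcA   = {3, 1, 0, 4, 6}
  6. ckcA  = {5, 2}
  7. kckcA = {5, 2, 0, 6}
  8. ckckcA = {3, 1, 4}
— saturated at 8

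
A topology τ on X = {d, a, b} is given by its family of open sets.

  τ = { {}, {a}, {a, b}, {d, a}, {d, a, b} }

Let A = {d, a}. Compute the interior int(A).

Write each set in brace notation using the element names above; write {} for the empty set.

open subsets of A: {}, {a}, {d, a}; so int(A) = {d, a}

{d, a}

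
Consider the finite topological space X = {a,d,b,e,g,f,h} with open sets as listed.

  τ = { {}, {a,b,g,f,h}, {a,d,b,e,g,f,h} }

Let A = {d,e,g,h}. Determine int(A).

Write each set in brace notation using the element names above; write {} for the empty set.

{}

interior: largest open inside A is {} (from {})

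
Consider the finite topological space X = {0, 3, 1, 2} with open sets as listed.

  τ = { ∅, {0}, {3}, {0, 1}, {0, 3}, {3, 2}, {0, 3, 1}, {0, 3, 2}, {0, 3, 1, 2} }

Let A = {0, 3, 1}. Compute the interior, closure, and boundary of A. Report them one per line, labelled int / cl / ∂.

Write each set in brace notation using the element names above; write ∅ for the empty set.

int(A) = {0, 3, 1}
cl(A)  = {0, 3, 1, 2}
∂A     = {2}

open subsets of A: ∅, {0}, {3}, {0, 3}, {0, 1}, {0, 3, 1}; so int(A) = {0, 3, 1}
closure: X∖int(X∖A) = X∖∅ = {0, 3, 1, 2}
∂A = {0, 3, 1, 2} minus {0, 3, 1} = {2}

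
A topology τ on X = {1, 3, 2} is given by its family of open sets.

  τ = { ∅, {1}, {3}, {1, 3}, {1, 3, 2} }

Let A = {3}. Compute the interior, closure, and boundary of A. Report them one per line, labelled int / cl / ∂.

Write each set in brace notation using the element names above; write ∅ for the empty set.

int(A) = {3}
cl(A)  = {3, 2}
∂A     = {2}

open subsets of A: ∅, {3}; so int(A) = {3}
closure: X∖int(X∖A) = X∖{1} = {3, 2}
∂A = {3, 2} minus {3} = {2}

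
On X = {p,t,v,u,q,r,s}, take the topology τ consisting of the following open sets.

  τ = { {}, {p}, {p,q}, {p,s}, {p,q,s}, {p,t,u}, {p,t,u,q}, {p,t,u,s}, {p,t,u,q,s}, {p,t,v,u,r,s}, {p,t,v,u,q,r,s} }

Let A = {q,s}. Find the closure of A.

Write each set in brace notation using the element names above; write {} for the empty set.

{v,q,r,s}

X∖A={p,t,v,u,r}, int(X∖A)={p,t,u}, hence cl(A)={v,q,r,s}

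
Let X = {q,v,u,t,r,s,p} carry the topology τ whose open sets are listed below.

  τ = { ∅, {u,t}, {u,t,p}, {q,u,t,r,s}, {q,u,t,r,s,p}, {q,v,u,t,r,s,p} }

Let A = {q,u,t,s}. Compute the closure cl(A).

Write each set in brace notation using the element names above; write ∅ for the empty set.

{q,v,u,t,r,s,p}

closure: X∖int(X∖A) = X∖∅ = {q,v,u,t,r,s,p}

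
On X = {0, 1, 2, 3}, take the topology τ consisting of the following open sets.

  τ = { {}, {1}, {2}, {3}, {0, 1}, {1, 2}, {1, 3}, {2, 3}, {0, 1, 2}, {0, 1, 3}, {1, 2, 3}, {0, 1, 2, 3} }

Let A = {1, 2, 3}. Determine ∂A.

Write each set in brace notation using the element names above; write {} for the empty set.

{0}

opens ⊆ A: {}, {2}, {3}, {1}, {1, 2}, {1, 3}, {2, 3}, {1, 2, 3}; union → int = {1, 2, 3}
complement {0}; its interior {}; cl(A) = X∖{} = {0, 1, 2, 3}
boundary = {0, 1, 2, 3} ∖ {1, 2, 3} = {0}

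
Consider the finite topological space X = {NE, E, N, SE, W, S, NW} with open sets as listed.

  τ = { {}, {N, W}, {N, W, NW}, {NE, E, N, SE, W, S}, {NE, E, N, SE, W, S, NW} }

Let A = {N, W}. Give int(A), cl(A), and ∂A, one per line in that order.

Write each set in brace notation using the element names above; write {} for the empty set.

interior: largest open inside A is {N, W} (from {}, {N, W})
cl via duality: int({NE, E, SE, S, NW}) = {}, so X∖{} = {NE, E, N, SE, W, S, NW}
cl∖int = {NE, E, SE, S, NW}

int(A) = {N, W}
cl(A)  = {NE, E, N, SE, W, S, NW}
∂A     = {NE, E, SE, S, NW}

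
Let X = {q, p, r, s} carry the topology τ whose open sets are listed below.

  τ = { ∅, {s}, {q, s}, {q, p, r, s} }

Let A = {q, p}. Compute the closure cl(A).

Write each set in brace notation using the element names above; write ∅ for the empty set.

complement {r, s}; its interior {s}; cl(A) = X∖{s} = {q, p, r}

{q, p, r}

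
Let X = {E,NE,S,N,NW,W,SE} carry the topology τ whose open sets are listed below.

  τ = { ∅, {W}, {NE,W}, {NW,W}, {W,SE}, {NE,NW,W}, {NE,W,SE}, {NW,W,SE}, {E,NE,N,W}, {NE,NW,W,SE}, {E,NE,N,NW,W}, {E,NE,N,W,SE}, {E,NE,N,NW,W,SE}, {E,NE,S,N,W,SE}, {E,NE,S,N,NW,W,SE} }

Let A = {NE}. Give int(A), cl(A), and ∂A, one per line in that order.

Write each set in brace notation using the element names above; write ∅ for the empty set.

int(A) = ∅
cl(A)  = {E,NE,S,N}
∂A     = {E,NE,S,N}

opens ⊆ A: ∅; union → int = ∅
complement {E,S,N,NW,W,SE}; its interior {NW,W,SE}; cl(A) = X∖{NW,W,SE} = {E,NE,S,N}
boundary = {E,NE,S,N} ∖ ∅ = {E,NE,S,N}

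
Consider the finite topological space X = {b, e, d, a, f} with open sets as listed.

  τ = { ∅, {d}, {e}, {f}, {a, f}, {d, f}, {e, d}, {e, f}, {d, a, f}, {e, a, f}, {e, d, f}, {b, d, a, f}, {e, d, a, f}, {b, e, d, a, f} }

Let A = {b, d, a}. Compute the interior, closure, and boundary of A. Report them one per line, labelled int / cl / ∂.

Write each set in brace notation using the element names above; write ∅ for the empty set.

int(A) = {d}
cl(A)  = {b, d, a}
∂A     = {b, a}

U open, U⊆A: ∅, {d}. int(A) = ⋃ = {d}
X∖A={e, f}, int(X∖A)={e, f}, hence cl(A)={b, d, a}
∂A: remove int from cl → {b, a}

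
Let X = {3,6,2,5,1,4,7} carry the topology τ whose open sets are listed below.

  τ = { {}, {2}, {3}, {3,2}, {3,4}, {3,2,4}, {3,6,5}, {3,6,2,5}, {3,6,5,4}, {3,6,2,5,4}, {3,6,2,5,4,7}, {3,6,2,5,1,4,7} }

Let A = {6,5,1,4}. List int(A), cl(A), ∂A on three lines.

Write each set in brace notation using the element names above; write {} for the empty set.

U open, U⊆A: {}. int(A) = ⋃ = {}
X∖A={3,2,7}, int(X∖A)={3,2}, hence cl(A)={6,5,1,4,7}
∂A: remove int from cl → {6,5,1,4,7}

int(A) = {}
cl(A)  = {6,5,1,4,7}
∂A     = {6,5,1,4,7}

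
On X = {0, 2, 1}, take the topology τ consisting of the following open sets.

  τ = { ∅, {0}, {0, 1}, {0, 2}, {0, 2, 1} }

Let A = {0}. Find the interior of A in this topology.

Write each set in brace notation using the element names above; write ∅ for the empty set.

{0}

opens ⊆ A: ∅, {0}; union → int = {0}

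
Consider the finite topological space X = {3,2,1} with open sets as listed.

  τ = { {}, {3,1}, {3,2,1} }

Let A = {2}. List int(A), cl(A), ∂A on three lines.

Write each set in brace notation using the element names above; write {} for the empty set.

opens ⊆ A: {}; union → int = {}
complement {3,1}; its interior {3,1}; cl(A) = X∖{3,1} = {2}
boundary = {2} ∖ {} = {2}

int(A) = {}
cl(A)  = {2}
∂A     = {2}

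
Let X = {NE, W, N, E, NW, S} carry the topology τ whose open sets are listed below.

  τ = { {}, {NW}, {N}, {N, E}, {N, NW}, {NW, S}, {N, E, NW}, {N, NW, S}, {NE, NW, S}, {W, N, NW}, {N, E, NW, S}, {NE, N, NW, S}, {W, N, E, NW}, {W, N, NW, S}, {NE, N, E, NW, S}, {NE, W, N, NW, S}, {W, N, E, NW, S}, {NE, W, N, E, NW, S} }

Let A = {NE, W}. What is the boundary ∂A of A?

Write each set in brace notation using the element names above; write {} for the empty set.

{NE, W}

U open, U⊆A: {}. int(A) = ⋃ = {}
X∖A={N, E, NW, S}, int(X∖A)={N, E, NW, S}, hence cl(A)={NE, W}
∂A: remove int from cl → {NE, W}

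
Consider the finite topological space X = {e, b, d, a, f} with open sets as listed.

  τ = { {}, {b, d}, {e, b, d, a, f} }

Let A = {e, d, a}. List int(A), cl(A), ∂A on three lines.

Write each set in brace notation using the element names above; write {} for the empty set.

open subsets of A: {}; so int(A) = {}
closure: X∖int(X∖A) = X∖{} = {e, b, d, a, f}
∂A = {e, b, d, a, f} minus {} = {e, b, d, a, f}

int(A) = {}
cl(A)  = {e, b, d, a, f}
∂A     = {e, b, d, a, f}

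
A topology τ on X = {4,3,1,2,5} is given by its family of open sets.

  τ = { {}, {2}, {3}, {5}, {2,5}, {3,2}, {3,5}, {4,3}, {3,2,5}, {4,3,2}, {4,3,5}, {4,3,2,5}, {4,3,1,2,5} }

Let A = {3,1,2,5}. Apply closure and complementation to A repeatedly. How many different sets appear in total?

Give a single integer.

6

X∖A={4}, int(X∖A)={}, hence cl(A)={4,3,1,2,5}
Orbit (k=closure, c=complement):
  1. A     = {3,1,2,5}
  2. kA    = {4,3,1,2,5}
  3. cA    = {4}
  4. ckA   = {}
  5. kcA   = {4,1}
  6. ckcA  = {3,2,5}
(closed under both — stop)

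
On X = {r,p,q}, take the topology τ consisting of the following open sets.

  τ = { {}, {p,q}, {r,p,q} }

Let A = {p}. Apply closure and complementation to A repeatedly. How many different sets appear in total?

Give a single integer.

4

closure: X∖int(X∖A) = X∖{} = {r,p,q}
Let k=closure and c=complement:
  1. A     = {p}
  2. kA    = {r,p,q}
  3. cA    = {r,q}
  4. ckA   = {}
— saturated at 4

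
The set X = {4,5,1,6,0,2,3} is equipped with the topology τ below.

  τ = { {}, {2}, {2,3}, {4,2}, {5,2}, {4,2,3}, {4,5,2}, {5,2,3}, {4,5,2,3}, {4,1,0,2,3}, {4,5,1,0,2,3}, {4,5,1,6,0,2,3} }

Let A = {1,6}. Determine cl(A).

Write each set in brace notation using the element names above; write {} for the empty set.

closure: X∖int(X∖A) = X∖{4,5,2,3} = {1,6,0}

{1,6,0}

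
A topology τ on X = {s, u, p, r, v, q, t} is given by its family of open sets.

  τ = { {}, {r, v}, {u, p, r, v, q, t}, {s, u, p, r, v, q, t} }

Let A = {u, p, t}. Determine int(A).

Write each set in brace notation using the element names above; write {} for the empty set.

open subsets of A: {}; so int(A) = {}

{}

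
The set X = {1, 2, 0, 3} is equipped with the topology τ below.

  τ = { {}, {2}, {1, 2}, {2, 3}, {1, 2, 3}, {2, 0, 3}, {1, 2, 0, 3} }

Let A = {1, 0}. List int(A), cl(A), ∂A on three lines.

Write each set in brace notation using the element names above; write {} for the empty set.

int(A) = {}
cl(A)  = {1, 0}
∂A     = {1, 0}

U open, U⊆A: {}. int(A) = ⋃ = {}
X∖A={2, 3}, int(X∖A)={2, 3}, hence cl(A)={1, 0}
∂A: remove int from cl → {1, 0}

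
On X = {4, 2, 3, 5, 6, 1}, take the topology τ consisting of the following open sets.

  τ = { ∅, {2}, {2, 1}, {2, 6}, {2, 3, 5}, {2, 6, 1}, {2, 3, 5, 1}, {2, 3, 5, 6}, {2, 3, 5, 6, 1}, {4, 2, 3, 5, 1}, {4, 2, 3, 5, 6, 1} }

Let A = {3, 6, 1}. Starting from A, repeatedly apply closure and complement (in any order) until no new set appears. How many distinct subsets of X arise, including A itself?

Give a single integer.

cl via duality: int({4, 2, 5}) = {2}, so X∖{2} = {4, 3, 5, 6, 1}
Write k for closure, c for complement:
  1. A     = {3, 6, 1}
  2. kA    = {4, 3, 5, 6, 1}
  3. cA    = {4, 2, 5}
  4. ckA   = {2}
  5. kcA   = {4, 2, 3, 5, 6, 1}
  6. ckcA  = ∅
applying k or c yields no new set

6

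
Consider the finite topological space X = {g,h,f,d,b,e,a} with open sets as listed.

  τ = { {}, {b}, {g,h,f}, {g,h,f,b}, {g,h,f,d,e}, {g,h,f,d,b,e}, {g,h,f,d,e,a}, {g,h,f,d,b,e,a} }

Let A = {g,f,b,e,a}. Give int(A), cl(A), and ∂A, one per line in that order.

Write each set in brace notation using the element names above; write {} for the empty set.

int(A) = {b}
cl(A)  = {g,h,f,d,b,e,a}
∂A     = {g,h,f,d,e,a}

open subsets of A: {}, {b}; so int(A) = {b}
closure: X∖int(X∖A) = X∖{} = {g,h,f,d,b,e,a}
∂A = {g,h,f,d,b,e,a} minus {b} = {g,h,f,d,e,a}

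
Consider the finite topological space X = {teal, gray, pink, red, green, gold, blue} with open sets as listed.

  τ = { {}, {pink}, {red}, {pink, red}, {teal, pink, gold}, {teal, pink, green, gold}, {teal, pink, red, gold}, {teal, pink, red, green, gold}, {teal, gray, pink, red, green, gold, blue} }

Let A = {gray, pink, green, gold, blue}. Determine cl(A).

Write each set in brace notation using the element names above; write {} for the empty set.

{teal, gray, pink, green, gold, blue}

X∖A={teal, red}, int(X∖A)={red}, hence cl(A)={teal, gray, pink, green, gold, blue}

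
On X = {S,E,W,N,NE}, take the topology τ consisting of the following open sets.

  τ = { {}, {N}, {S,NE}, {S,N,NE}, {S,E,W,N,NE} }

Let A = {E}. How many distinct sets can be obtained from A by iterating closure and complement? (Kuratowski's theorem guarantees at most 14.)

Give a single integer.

complement {S,W,N,NE}; its interior {S,N,NE}; cl(A) = X∖{S,N,NE} = {E,W}
With k = closure, c = complement:
  1. A     = {E}
  2. kA    = {E,W}
  3. cA    = {S,W,N,NE}
  4. ckA   = {S,N,NE}
  5. kcA   = {S,E,W,N,NE}
  6. ckcA  = {}
k, c of each give nothing new

6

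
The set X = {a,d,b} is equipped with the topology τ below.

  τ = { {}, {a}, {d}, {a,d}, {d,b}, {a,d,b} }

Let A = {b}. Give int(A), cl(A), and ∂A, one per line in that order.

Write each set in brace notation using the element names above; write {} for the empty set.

int(A) = {}
cl(A)  = {b}
∂A     = {b}

U open, U⊆A: {}. int(A) = ⋃ = {}
X∖A={a,d}, int(X∖A)={a,d}, hence cl(A)={b}
∂A: remove int from cl → {b}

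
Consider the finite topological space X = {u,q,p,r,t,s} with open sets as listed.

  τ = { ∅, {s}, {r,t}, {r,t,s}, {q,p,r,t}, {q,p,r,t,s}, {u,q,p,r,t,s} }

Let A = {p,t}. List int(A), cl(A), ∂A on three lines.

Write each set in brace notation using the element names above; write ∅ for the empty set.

int(A) = ∅
cl(A)  = {u,q,p,r,t}
∂A     = {u,q,p,r,t}

open subsets of A: ∅; so int(A) = ∅
closure: X∖int(X∖A) = X∖{s} = {u,q,p,r,t}
∂A = {u,q,p,r,t} minus ∅ = {u,q,p,r,t}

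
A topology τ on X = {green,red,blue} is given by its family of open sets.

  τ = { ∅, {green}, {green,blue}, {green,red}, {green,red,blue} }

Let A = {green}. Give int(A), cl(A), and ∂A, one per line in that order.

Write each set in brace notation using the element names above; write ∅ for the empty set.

int(A) = {green}
cl(A)  = {green,red,blue}
∂A     = {red,blue}

interior: largest open inside A is {green} (from ∅, {green})
cl via duality: int({red,blue}) = ∅, so X∖∅ = {green,red,blue}
cl∖int = {red,blue}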